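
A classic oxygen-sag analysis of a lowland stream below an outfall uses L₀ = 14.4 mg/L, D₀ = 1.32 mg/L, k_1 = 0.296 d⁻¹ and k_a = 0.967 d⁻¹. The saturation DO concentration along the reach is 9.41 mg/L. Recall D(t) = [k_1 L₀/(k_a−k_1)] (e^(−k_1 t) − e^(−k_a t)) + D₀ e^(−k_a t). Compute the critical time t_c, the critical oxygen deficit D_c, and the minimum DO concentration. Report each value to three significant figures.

t_c ≈ 1.42 d; D_c ≈ 2.90 mg/L; min DO ≈ 6.51 mg/L

With k_a/k_1 = 3.267 and 1 − D₀(k_a−k_1)/(k_1 L₀) = 0.7922,
t_c = ln(3.267 × 0.7922) / (0.967 − 0.296) = ln(2.588) / 0.6710 = 0.9509/0.6710 = 1.417 d.
L(t_c) = L₀ e^(−k_1 t_c) = 14.4 × 0.6574 = 9.466 mg/L, and at the critical point k_a D_c = k_1 L, so D_c = (0.296/0.967) × 9.466 = 2.898 mg/L.
Minimum DO = C_s − D_c = 9.41 − 2.898 = 6.512 mg/L.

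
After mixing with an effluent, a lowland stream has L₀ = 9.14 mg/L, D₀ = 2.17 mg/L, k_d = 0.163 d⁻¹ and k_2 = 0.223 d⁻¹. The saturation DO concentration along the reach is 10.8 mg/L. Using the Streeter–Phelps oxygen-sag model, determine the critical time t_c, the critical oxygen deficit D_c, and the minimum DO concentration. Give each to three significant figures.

t_c = [1/(k_2−k_d)] ln[(k_2/k_d)(1 − D₀(k_2−k_d)/(k_d L₀))]
= [1/(0.223−0.163)] ln[(0.223/0.163)(1 − 2.17×0.06000/(0.163×9.14))]
= (1/0.06000) ln[1.368 × 0.9126] = 16.67 × ln(1.249) = 16.67 × 0.2220 = 3.700 d.
L(t_c) = L₀ e^(−k_d t_c) = 9.14 × 0.5472 = 5.001 mg/L, and at the critical point k_2 D_c = k_d L, so D_c = (0.163/0.223) × 5.001 = 3.655 mg/L.
Minimum DO = C_s − D_c = 10.8 − 3.655 = 7.145 mg/L.

t_c ≈ 3.70 d; D_c ≈ 3.66 mg/L; min DO ≈ 7.14 mg/L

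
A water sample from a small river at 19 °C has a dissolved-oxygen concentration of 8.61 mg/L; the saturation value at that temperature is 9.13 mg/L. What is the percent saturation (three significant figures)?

94.3 % saturation

% saturation = C/C_s × 100 = 8.61/9.13 × 100 = 94.3 %.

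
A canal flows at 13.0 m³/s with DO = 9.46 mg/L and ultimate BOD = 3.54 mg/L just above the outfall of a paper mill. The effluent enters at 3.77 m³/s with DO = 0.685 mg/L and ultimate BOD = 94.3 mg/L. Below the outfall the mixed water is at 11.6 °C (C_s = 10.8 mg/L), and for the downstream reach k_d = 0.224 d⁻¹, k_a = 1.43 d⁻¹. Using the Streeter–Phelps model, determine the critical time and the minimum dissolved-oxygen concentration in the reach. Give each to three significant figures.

t_c ≈ 0.404 d; minimum DO ≈ 7.37 mg/L

Mixed DO = (13.0×9.46 + 3.77×0.685)/(13.0+3.77) = 125.6/16.77 = 7.487 mg/L.
Mixed L₀ = (13.0×3.54 + 3.77×94.3)/(16.77) = 401.5/16.77 = 23.94 mg/L.
Initial deficit D₀ = C_s − DO₀ = 10.8 − 7.487 = 3.313 mg/L.
t_c = (1/1.206) ln[(1.43/0.224)(1 − 3.313×1.206/(0.224×23.94))] = 0.8292 × ln(1.629) = 0.4044 d.
D_c = (0.224/1.43) × 23.94 × e^(−0.224×0.4044) = 0.1566 × 23.94 × 0.9134 = 3.426 mg/L.
Minimum DO = 10.8 − 3.426 = 7.374 mg/L.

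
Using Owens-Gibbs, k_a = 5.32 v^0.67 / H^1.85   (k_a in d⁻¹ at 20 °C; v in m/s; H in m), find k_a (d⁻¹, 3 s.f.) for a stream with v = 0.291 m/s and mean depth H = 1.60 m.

k_a = 5.32 × 0.291^0.67 / 1.60^1.85 = 5.32 × 0.4373 / 2.386 = 0.9752 d⁻¹.

k_a ≈ 0.975 d⁻¹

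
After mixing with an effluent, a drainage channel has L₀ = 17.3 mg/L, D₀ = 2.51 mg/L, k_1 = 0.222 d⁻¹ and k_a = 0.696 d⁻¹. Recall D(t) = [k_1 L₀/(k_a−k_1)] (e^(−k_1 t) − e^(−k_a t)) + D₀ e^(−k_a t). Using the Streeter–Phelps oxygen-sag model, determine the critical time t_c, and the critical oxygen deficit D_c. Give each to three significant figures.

t_c = [1/(k_a−k_1)] ln[(k_a/k_1)(1 − D₀(k_a−k_1)/(k_1 L₀))]
= [1/(0.696−0.222)] ln[(0.696/0.222)(1 − 2.51×0.4740/(0.222×17.3))]
= (1/0.4740) ln[3.135 × 0.6902] = 2.110 × ln(2.164) = 2.110 × 0.7719 = 1.629 d.
D_c = (k_1/k_a) L₀ e^(−k_1 t_c) = (0.222/0.696) × 17.3 × e^(−0.222×1.629) = 0.3190 × 17.3 × 0.6966 = 3.844 mg/L.

t_c ≈ 1.63 d; D_c ≈ 3.84 mg/L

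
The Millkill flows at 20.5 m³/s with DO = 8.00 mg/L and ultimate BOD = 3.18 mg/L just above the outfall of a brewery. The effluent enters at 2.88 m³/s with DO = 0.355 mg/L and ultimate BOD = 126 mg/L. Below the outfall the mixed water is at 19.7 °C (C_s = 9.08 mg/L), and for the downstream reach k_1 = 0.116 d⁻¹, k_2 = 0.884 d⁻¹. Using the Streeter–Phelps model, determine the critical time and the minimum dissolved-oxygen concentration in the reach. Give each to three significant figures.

t_c ≈ 0.934 d; minimum DO ≈ 6.92 mg/L

Mixed DO = (20.5×8.00 + 2.88×0.355)/(20.5+2.88) = 165.0/23.38 = 7.058 mg/L.
Mixed L₀ = (20.5×3.18 + 2.88×126)/(23.38) = 428.1/23.38 = 18.31 mg/L.
Initial deficit D₀ = C_s − DO₀ = 9.08 − 7.058 = 2.022 mg/L.
t_c = (1/0.7680) ln[(0.884/0.116)(1 − 2.022×0.7680/(0.116×18.31))] = 1.302 × ln(2.049) = 0.9344 d.
D_c = (0.116/0.884) × 18.31 × e^(−0.116×0.9344) = 0.1312 × 18.31 × 0.8973 = 2.156 mg/L.
Minimum DO = 9.08 − 2.156 = 6.924 mg/L.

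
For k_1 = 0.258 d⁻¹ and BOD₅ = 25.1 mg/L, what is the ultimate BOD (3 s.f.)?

BOD₅ = L₀(1 − e^(−5k_1)) ⇒ L₀ = BOD₅ / (1 − e^(−5×0.258))
= 25.1 / (1 − 0.2753) = 25.1 / 0.7247 = 34.63 mg/L.

L₀ ≈ 34.6 mg/L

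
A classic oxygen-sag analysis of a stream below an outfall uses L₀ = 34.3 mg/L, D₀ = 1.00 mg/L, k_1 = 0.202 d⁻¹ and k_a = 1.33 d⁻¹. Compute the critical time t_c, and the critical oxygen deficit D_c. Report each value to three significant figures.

t_c ≈ 1.51 d; D_c ≈ 3.84 mg/L

t_c = [1/(k_a−k_1)] ln[(k_a/k_1)(1 − D₀(k_a−k_1)/(k_1 L₀))]
= [1/(1.33−0.202)] ln[(1.33/0.202)(1 − 1.00×1.128/(0.202×34.3))]
= (1/1.128) ln[6.584 × 0.8372] = 0.8865 × ln(5.512) = 0.8865 × 1.707 = 1.513 d.
D_c = (k_1/k_a) L₀ e^(−k_1 t_c) = (0.202/1.33) × 34.3 × e^(−0.202×1.513) = 0.1519 × 34.3 × 0.7366 = 3.837 mg/L.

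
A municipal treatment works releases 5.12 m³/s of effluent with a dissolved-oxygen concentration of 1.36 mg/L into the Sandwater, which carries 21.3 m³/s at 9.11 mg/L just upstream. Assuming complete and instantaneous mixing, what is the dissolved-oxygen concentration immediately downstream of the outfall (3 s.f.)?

Flow-weighted mixing: C = (Q_r C_r + Q_w C_w)/(Q_r + Q_w)
= (21.3×9.11 + 5.12×1.36)/(21.3 + 5.12) = 201.0/26.42 = 7.608 mg/L.

7.61 mg/L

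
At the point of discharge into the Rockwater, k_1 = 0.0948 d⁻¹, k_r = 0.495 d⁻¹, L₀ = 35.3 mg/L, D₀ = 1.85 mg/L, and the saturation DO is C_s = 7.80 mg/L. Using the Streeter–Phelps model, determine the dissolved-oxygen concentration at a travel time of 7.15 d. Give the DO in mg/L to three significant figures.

DO ≈ 3.74 mg/L

k_1 L₀/(k_r−k_1) = 0.0948×35.3/(0.495−0.0948) = 3.346/0.4002 = 8.362 mg/L.
e^(−k_1 t) = e^(−0.0948×7.150) = 0.5077; e^(−k_r t) = e^(−0.495×7.150) = 0.02904.
D = 8.362 × (0.5077 − 0.02904) + 1.85 × 0.02904 = 4.003 + 0.05371 = 4.056 mg/L.
DO = C_s − D = 7.80 − 4.056 = 3.744 mg/L.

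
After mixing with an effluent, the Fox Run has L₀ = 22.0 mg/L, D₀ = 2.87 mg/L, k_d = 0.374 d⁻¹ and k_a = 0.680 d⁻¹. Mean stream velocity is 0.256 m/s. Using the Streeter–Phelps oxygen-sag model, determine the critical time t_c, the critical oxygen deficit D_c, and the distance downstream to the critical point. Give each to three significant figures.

t_c ≈ 1.58 d; D_c ≈ 6.69 mg/L; x_c ≈ 35.1 km

With k_a/k_d = 1.818 and 1 − D₀(k_a−k_d)/(k_d L₀) = 0.8933,
t_c = ln(1.818 × 0.8933) / (0.680 − 0.374) = ln(1.624) / 0.3060 = 0.4850/0.3060 = 1.585 d.
L(t_c) = L₀ e^(−k_d t_c) = 22.0 × 0.5528 = 12.16 mg/L, and at the critical point k_a D_c = k_d L, so D_c = (0.374/0.680) × 12.16 = 6.689 mg/L.
x_c = v t_c = 0.256 m/s × 1.585 d × 86400 s/d = 35050 m ≈ 35.1 km.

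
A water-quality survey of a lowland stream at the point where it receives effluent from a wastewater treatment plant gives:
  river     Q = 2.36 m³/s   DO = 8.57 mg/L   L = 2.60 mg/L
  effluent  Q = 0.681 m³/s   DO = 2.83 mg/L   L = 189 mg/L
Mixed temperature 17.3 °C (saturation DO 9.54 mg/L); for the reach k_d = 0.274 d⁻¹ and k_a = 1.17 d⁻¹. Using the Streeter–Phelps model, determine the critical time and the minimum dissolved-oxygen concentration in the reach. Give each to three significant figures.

Mixed DO = (2.36×8.57 + 0.681×2.83)/(2.36+0.681) = 22.15/3.041 = 7.285 mg/L.
Mixed L₀ = (2.36×2.60 + 0.681×189)/(3.041) = 134.8/3.041 = 44.34 mg/L.
Initial deficit D₀ = C_s − DO₀ = 9.54 − 7.285 = 2.255 mg/L.
t_c = (1/0.8960) ln[(1.17/0.274)(1 − 2.255×0.8960/(0.274×44.34))] = 1.116 × ln(3.560) = 1.417 d.
D_c = (0.274/1.17) × 44.34 × e^(−0.274×1.417) = 0.2342 × 44.34 × 0.6782 = 7.043 mg/L.
Minimum DO = 9.54 − 7.043 = 2.497 mg/L.

t_c ≈ 1.42 d; minimum DO ≈ 2.50 mg/L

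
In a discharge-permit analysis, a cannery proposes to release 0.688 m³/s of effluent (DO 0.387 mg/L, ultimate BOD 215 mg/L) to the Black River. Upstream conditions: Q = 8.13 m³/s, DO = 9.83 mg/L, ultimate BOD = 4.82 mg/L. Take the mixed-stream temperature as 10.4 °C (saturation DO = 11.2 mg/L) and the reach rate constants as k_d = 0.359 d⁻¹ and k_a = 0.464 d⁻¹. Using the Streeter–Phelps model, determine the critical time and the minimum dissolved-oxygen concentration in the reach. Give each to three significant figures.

Mixed DO = (8.13×9.83 + 0.688×0.387)/(8.13+0.688) = 80.18/8.818 = 9.093 mg/L.
Mixed L₀ = (8.13×4.82 + 0.688×215)/(8.818) = 187.1/8.818 = 21.22 mg/L.
Initial deficit D₀ = C_s − DO₀ = 11.2 − 9.093 = 2.107 mg/L.
t_c = (1/0.1050) ln[(0.464/0.359)(1 − 2.107×0.1050/(0.359×21.22))] = 9.524 × ln(1.255) = 2.163 d.
D_c = (0.359/0.464) × 21.22 × e^(−0.359×2.163) = 0.7737 × 21.22 × 0.4600 = 7.553 mg/L.
Minimum DO = 11.2 − 7.553 = 3.647 mg/L.

t_c ≈ 2.16 d; minimum DO ≈ 3.65 mg/L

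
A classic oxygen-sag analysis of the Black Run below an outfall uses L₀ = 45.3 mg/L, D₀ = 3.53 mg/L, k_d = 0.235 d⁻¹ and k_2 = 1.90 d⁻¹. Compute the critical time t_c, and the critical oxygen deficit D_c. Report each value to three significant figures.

t_c = [1/(k_2−k_d)] ln[(k_2/k_d)(1 − D₀(k_2−k_d)/(k_d L₀))]
= [1/(1.90−0.235)] ln[(1.90/0.235)(1 − 3.53×1.665/(0.235×45.3))]
= (1/1.665) ln[8.085 × 0.4479] = 0.6006 × ln(3.621) = 0.6006 × 1.287 = 0.7729 d.
D_c = (k_d/k_2) L₀ e^(−k_d t_c) = (0.235/1.90) × 45.3 × e^(−0.235×0.7729) = 0.1237 × 45.3 × 0.8339 = 4.672 mg/L.

t_c ≈ 0.773 d; D_c ≈ 4.67 mg/L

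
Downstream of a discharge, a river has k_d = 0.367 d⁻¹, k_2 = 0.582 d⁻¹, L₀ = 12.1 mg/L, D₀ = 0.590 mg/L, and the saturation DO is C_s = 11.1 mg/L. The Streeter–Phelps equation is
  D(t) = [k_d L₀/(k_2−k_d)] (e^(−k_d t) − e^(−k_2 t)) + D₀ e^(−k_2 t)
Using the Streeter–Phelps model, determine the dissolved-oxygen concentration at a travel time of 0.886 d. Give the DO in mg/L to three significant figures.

k_d L₀/(k_2−k_d) = 0.367×12.1/(0.582−0.367) = 4.441/0.2150 = 20.65 mg/L.
e^(−k_d t) = e^(−0.367×0.8860) = 0.7224; e^(−k_2 t) = e^(−0.582×0.8860) = 0.5971.
D = 20.65 × (0.7224 − 0.5971) + 0.590 × 0.5971 = 2.588 + 0.3523 = 2.940 mg/L.
DO = C_s − D = 11.1 − 2.940 = 8.160 mg/L.

DO ≈ 8.16 mg/L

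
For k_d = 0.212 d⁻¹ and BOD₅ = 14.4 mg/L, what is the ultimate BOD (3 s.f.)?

BOD₅ = L₀(1 − e^(−5k_d)) ⇒ L₀ = BOD₅ / (1 − e^(−5×0.212))
= 14.4 / (1 − 0.3465) = 14.4 / 0.6535 = 22.03 mg/L.

L₀ ≈ 22.0 mg/L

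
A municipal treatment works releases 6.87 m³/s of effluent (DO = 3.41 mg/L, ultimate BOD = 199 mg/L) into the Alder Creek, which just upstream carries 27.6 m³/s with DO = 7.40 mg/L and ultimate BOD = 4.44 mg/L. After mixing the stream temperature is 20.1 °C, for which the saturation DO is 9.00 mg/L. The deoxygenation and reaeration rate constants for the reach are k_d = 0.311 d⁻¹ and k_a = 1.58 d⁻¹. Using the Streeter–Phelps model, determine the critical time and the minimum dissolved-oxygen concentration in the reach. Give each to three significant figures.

Mixed DO = (27.6×7.40 + 6.87×3.41)/(27.6+6.87) = 227.7/34.47 = 6.605 mg/L.
Mixed L₀ = (27.6×4.44 + 6.87×199)/(34.47) = 1490/34.47 = 43.22 mg/L.
Initial deficit D₀ = C_s − DO₀ = 9.00 − 6.605 = 2.395 mg/L.
t_c = (1/1.269) ln[(1.58/0.311)(1 − 2.395×1.269/(0.311×43.22))] = 0.7880 × ln(3.931) = 1.079 d.
D_c = (0.311/1.58) × 43.22 × e^(−0.311×1.079) = 0.1968 × 43.22 × 0.7150 = 6.082 mg/L.
Minimum DO = 9.00 − 6.082 = 2.918 mg/L.

t_c ≈ 1.08 d; minimum DO ≈ 2.92 mg/L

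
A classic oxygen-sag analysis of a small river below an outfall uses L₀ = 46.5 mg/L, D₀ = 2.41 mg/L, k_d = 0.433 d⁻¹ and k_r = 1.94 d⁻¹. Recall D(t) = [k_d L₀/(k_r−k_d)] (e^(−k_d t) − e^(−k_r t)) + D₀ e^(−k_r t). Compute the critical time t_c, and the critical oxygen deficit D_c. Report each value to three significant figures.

t_c ≈ 0.863 d; D_c ≈ 7.14 mg/L

t_c = [1/(k_r−k_d)] ln[(k_r/k_d)(1 − D₀(k_r−k_d)/(k_d L₀))]
= [1/(1.94−0.433)] ln[(1.94/0.433)(1 − 2.41×1.507/(0.433×46.5))]
= (1/1.507) ln[4.480 × 0.8196] = 0.6636 × ln(3.672) = 0.6636 × 1.301 = 0.8632 d.
D_c = (k_d/k_r) L₀ e^(−k_d t_c) = (0.433/1.94) × 46.5 × e^(−0.433×0.8632) = 0.2232 × 46.5 × 0.6881 = 7.142 mg/L.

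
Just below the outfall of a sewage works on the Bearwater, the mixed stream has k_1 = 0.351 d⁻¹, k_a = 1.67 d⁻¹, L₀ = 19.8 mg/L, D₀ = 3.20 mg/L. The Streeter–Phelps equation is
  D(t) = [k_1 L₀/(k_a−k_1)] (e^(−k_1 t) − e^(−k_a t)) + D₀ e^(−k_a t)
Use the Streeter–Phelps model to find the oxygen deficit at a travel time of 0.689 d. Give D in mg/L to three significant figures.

k_1 L₀/(k_a−k_1) = 0.351×19.8/(1.67−0.351) = 6.950/1.319 = 5.269 mg/L.
e^(−k_1 t) = e^(−0.351×0.6890) = 0.7852; e^(−k_a t) = e^(−1.67×0.6890) = 0.3164.
D = 5.269 × (0.7852 − 0.3164) + 3.20 × 0.3164 = 2.470 + 1.013 = 3.482 mg/L.

D ≈ 3.48 mg/L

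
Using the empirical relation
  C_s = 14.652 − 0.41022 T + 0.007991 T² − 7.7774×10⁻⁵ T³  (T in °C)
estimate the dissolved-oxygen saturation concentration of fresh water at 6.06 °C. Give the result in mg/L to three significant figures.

C_s = 14.652 − 0.41022×6.06 + 0.007991×6.06² − 7.7774×10⁻⁵×6.06³ = 12.44 mg/L.

C_s ≈ 12.4 mg/L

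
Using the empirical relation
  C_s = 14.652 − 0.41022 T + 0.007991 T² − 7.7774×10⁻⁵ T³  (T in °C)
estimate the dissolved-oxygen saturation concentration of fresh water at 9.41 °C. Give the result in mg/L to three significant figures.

C_s = 14.652 − 0.41022×9.41 + 0.007991×9.41² − 7.7774×10⁻⁵×9.41³ = 11.43 mg/L.

C_s ≈ 11.4 mg/L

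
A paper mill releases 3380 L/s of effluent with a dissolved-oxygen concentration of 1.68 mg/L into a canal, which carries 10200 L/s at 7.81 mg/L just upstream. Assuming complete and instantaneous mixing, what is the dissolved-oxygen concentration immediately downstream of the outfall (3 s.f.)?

6.28 mg/L

Flow-weighted mixing: C = (Q_r C_r + Q_w C_w)/(Q_r + Q_w)
= (10200×7.81 + 3380×1.68)/(10200 + 3380) = 85340/13580 = 6.284 mg/L.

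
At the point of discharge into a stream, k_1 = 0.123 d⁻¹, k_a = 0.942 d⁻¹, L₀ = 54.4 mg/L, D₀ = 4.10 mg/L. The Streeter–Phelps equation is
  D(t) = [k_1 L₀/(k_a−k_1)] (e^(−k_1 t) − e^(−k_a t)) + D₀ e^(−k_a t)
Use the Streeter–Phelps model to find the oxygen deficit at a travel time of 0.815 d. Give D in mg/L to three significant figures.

D ≈ 5.50 mg/L

k_1 L₀/(k_a−k_1) = 0.123×54.4/(0.942−0.123) = 6.691/0.8190 = 8.170 mg/L.
e^(−k_1 t) = e^(−0.123×0.8150) = 0.9046; e^(−k_a t) = e^(−0.942×0.8150) = 0.4641.
D = 8.170 × (0.9046 − 0.4641) + 4.10 × 0.4641 = 3.599 + 1.903 = 5.502 mg/L.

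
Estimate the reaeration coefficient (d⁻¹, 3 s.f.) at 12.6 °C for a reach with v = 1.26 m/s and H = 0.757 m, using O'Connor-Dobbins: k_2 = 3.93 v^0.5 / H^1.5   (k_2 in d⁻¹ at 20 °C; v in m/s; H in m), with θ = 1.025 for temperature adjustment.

k_2(20) = 3.93 × 1.26^0.5 / 0.757^1.5 = 3.93 × 1.122 / 0.6586 = 6.698 d⁻¹.
k_2(12.6) = 6.698 × 1.025^(12.6−20) = 6.698 × 0.8330 = 5.579 d⁻¹.

k_2 ≈ 5.58 d⁻¹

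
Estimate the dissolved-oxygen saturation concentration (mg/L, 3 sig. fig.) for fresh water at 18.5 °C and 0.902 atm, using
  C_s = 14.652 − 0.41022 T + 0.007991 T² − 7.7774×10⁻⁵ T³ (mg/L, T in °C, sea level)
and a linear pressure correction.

C_s ≈ 8.39 mg/L

At sea level: C_s = 14.652 − 0.41022×18.5 + 0.007991×18.5² − 7.7774×10⁻⁵×18.5³ = 9.305 mg/L.
Pressure correction: C_s' = 9.305 × 0.902 = 8.393 mg/L.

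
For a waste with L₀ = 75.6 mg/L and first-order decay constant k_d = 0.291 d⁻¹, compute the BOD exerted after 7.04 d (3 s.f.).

y ≈ 65.9 mg/L

y_t = L₀(1 − e^(−k_d t)) = 75.6 × (1 − e^(−0.291×7.04))
= 75.6 × (1 − 0.1289) = 75.6 × 0.8711 = 65.85 mg/L.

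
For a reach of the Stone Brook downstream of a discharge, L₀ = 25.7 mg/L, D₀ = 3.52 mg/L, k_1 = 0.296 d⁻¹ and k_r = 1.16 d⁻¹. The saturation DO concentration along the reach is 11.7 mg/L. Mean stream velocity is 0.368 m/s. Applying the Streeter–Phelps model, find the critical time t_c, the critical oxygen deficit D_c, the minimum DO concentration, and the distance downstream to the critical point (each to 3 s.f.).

With k_r/k_1 = 3.919 and 1 − D₀(k_r−k_1)/(k_1 L₀) = 0.6002,
t_c = ln(3.919 × 0.6002) / (1.16 − 0.296) = ln(2.352) / 0.8640 = 0.8553/0.8640 = 0.9900 d.
D_c = (k_1/k_r) L₀ e^(−k_1 t_c) = (0.296/1.16) × 25.7 × e^(−0.296×0.9900) = 0.2552 × 25.7 × 0.7460 = 4.892 mg/L.
Minimum DO = C_s − D_c = 11.7 − 4.892 = 6.808 mg/L.
x_c = v t_c = 0.368 m/s × 0.9900 d × 86400 s/d = 31480 m ≈ 31.5 km.

t_c ≈ 0.990 d; D_c ≈ 4.89 mg/L; min DO ≈ 6.81 mg/L; x_c ≈ 31.5 km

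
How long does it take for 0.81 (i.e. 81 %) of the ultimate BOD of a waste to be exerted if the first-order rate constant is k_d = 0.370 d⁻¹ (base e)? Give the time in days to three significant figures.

t ≈ 4.49 d

y/L₀ = 1 − e^(−k_d t) = 0.81 ⇒ e^(−k_d t) = 0.190
t = −ln(0.190) / 0.370 = 1.661 / 0.370 = 4.488 d.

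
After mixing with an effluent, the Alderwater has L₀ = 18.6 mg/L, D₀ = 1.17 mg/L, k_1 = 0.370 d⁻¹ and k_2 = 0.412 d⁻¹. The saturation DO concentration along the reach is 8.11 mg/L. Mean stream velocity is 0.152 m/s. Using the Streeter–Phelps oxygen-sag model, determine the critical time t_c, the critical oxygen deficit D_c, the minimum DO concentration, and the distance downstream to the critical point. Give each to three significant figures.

t_c ≈ 2.39 d; D_c ≈ 6.90 mg/L; min DO ≈ 1.21 mg/L; x_c ≈ 31.4 km

t_c = [1/(k_2−k_1)] ln[(k_2/k_1)(1 − D₀(k_2−k_1)/(k_1 L₀))]
= [1/(0.412−0.370)] ln[(0.412/0.370)(1 − 1.17×0.04200/(0.370×18.6))]
= (1/0.04200) ln[1.114 × 0.9929] = 23.81 × ln(1.106) = 23.81 × 0.1004 = 2.389 d.
L(t_c) = L₀ e^(−k_1 t_c) = 18.6 × 0.4131 = 7.684 mg/L, and at the critical point k_2 D_c = k_1 L, so D_c = (0.370/0.412) × 7.684 = 6.900 mg/L.
Minimum DO = C_s − D_c = 8.11 − 6.900 = 1.210 mg/L.
x_c = v t_c = 0.152 m/s × 2.389 d × 86400 s/d = 31380 m ≈ 31.4 km.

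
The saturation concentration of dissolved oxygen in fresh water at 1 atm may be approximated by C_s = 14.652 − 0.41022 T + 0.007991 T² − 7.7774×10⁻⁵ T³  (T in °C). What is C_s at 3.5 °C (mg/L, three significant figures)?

C_s ≈ 13.3 mg/L

C_s = 14.652 − 0.41022×3.5 + 0.007991×3.5² − 7.7774×10⁻⁵×3.5³ = 13.31 mg/L.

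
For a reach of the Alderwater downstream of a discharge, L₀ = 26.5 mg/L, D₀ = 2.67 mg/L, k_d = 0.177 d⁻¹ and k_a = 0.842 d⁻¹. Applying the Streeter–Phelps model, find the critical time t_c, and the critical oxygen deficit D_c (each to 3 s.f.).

t_c ≈ 1.63 d; D_c ≈ 4.17 mg/L

t_c = [1/(k_a−k_d)] ln[(k_a/k_d)(1 − D₀(k_a−k_d)/(k_d L₀))]
= [1/(0.842−0.177)] ln[(0.842/0.177)(1 − 2.67×0.6650/(0.177×26.5))]
= (1/0.6650) ln[4.757 × 0.6215] = 1.504 × ln(2.956) = 1.504 × 1.084 = 1.630 d.
D_c = (k_d/k_a) L₀ e^(−k_d t_c) = (0.177/0.842) × 26.5 × e^(−0.177×1.630) = 0.2102 × 26.5 × 0.7494 = 4.175 mg/L.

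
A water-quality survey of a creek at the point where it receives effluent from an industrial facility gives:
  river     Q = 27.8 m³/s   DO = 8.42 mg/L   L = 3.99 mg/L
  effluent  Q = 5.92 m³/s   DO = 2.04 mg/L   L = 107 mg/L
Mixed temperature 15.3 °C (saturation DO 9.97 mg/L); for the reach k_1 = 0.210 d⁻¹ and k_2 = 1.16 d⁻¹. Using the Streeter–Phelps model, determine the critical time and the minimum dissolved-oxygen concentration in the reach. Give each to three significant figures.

t_c ≈ 0.965 d; minimum DO ≈ 6.71 mg/L

Mixed DO = (27.8×8.42 + 5.92×2.04)/(27.8+5.92) = 246.2/33.72 = 7.300 mg/L.
Mixed L₀ = (27.8×3.99 + 5.92×107)/(33.72) = 744.4/33.72 = 22.07 mg/L.
Initial deficit D₀ = C_s − DO₀ = 9.97 − 7.300 = 2.670 mg/L.
t_c = (1/0.9500) ln[(1.16/0.210)(1 − 2.670×0.9500/(0.210×22.07))] = 1.053 × ln(2.501) = 0.9650 d.
D_c = (0.210/1.16) × 22.07 × e^(−0.210×0.9650) = 0.1810 × 22.07 × 0.8166 = 3.263 mg/L.
Minimum DO = 9.97 − 3.263 = 6.707 mg/L.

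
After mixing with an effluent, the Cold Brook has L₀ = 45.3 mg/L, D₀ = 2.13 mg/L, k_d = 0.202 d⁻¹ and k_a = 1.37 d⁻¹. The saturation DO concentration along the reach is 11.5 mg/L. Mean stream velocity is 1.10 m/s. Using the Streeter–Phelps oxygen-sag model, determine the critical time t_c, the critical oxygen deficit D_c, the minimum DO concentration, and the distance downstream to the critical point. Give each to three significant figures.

At the critical point dD/dt = 0, so k_d L₀ e^(−k_d t) = k_a D. Substituting D(t) from the Streeter–Phelps equation and solving for t gives
t_c = ln[(k_a/k_d)(1 − D₀(k_a−k_d)/(k_d L₀))] / (k_a−k_d).
Here k_a−k_d = 1.168 d⁻¹ and 1 − D₀(k_a−k_d)/(k_d L₀) = 1 − 2.13×1.168/(0.202×45.3) = 0.7281, so
t_c = ln(6.782 × 0.7281) / 1.168 = 1.597 / 1.168 = 1.367 d.
L(t_c) = L₀ e^(−k_d t_c) = 45.3 × 0.7587 = 34.37 mg/L, and at the critical point k_a D_c = k_d L, so D_c = (0.202/1.37) × 34.37 = 5.067 mg/L.
Minimum DO = C_s − D_c = 11.5 − 5.067 = 6.433 mg/L.
x_c = v t_c = 1.10 m/s × 1.367 d × 86400 s/d = 129900 m ≈ 130 km.

t_c ≈ 1.37 d; D_c ≈ 5.07 mg/L; min DO ≈ 6.43 mg/L; x_c ≈ 130 km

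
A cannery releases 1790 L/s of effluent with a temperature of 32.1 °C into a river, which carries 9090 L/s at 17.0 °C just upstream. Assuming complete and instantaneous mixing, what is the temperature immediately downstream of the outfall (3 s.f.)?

Flow-weighted mixing: C = (Q_r C_r + Q_w C_w)/(Q_r + Q_w)
= (9090×17.0 + 1790×32.1)/(9090 + 1790) = 212000/10880 = 19.48 °C.

19.5 °C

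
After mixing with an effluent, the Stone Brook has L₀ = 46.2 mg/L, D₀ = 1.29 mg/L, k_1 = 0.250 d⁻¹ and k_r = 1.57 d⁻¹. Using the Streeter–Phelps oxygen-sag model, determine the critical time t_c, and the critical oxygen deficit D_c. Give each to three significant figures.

t_c ≈ 1.27 d; D_c ≈ 5.35 mg/L

With k_r/k_1 = 6.280 and 1 − D₀(k_r−k_1)/(k_1 L₀) = 0.8526,
t_c = ln(6.280 × 0.8526) / (1.57 − 0.250) = ln(5.354) / 1.320 = 1.678/1.320 = 1.271 d.
D_c = (k_1/k_r) L₀ e^(−k_1 t_c) = (0.250/1.57) × 46.2 × e^(−0.250×1.271) = 0.1592 × 46.2 × 0.7278 = 5.354 mg/L.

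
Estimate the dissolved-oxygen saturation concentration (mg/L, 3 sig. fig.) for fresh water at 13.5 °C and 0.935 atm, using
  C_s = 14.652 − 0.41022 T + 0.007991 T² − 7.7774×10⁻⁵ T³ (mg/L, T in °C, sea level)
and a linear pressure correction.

At sea level: C_s = 14.652 − 0.41022×13.5 + 0.007991×13.5² − 7.7774×10⁻⁵×13.5³ = 10.38 mg/L.
Pressure correction: C_s' = 10.38 × 0.935 = 9.704 mg/L.

C_s ≈ 9.70 mg/L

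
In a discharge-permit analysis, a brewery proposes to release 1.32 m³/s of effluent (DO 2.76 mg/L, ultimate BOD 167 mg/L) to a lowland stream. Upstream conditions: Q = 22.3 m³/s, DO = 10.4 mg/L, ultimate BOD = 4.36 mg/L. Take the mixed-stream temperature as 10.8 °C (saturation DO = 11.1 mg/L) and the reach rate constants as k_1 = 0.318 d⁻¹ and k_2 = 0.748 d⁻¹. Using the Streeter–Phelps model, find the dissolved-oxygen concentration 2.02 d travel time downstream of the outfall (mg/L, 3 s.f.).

DO ≈ 7.81 mg/L

Mixed DO = (22.3×10.4 + 1.32×2.76)/(22.3+1.32) = 235.6/23.62 = 9.973 mg/L.
Mixed L₀ = (22.3×4.36 + 1.32×167)/(23.62) = 317.7/23.62 = 13.45 mg/L.
Initial deficit D₀ = C_s − DO₀ = 11.1 − 9.973 = 1.127 mg/L.
D(2.02) = [0.318×13.45/(0.748−0.318)](e^(−0.318×2.02) − e^(−0.748×2.02)) + 1.127 e^(−0.748×2.02)
= 9.946 × (0.5260 − 0.2207) + 1.127 × 0.2207 = 3.286 mg/L.
DO = 11.1 − 3.286 = 7.814 mg/L.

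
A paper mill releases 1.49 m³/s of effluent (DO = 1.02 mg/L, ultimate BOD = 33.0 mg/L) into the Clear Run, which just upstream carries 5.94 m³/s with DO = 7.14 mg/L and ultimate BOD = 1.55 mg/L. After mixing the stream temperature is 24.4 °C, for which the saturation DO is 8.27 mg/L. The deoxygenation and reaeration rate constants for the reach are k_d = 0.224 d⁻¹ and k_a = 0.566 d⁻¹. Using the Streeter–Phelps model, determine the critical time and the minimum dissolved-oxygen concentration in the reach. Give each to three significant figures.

Mixed DO = (5.94×7.14 + 1.49×1.02)/(5.94+1.49) = 43.93/7.430 = 5.913 mg/L.
Mixed L₀ = (5.94×1.55 + 1.49×33.0)/(7.430) = 58.38/7.430 = 7.857 mg/L.
Initial deficit D₀ = C_s − DO₀ = 8.27 − 5.913 = 2.357 mg/L.
t_c = (1/0.3420) ln[(0.566/0.224)(1 − 2.357×0.3420/(0.224×7.857))] = 2.924 × ln(1.369) = 0.9191 d.
D_c = (0.224/0.566) × 7.857 × e^(−0.224×0.9191) = 0.3958 × 7.857 × 0.8139 = 2.531 mg/L.
Minimum DO = 8.27 − 2.531 = 5.739 mg/L.

t_c ≈ 0.919 d; minimum DO ≈ 5.74 mg/L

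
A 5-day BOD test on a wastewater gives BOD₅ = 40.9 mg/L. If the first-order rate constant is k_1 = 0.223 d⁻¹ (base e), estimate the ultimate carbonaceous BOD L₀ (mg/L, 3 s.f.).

BOD₅ = L₀(1 − e^(−5k_1)) ⇒ L₀ = BOD₅ / (1 − e^(−5×0.223))
= 40.9 / (1 − 0.3279) = 40.9 / 0.6721 = 60.86 mg/L.

L₀ ≈ 60.9 mg/L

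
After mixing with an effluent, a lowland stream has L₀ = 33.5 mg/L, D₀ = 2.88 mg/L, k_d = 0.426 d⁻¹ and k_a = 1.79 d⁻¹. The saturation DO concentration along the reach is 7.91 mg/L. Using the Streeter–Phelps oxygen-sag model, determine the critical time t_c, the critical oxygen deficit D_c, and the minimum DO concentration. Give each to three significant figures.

With k_a/k_d = 4.202 and 1 − D₀(k_a−k_d)/(k_d L₀) = 0.7247,
t_c = ln(4.202 × 0.7247) / (1.79 − 0.426) = ln(3.045) / 1.364 = 1.114/1.364 = 0.8164 d.
D_c = (k_d/k_a) L₀ e^(−k_d t_c) = (0.426/1.79) × 33.5 × e^(−0.426×0.8164) = 0.2380 × 33.5 × 0.7062 = 5.631 mg/L.
Minimum DO = C_s − D_c = 7.91 − 5.631 = 2.279 mg/L.

t_c ≈ 0.816 d; D_c ≈ 5.63 mg/L; min DO ≈ 2.28 mg/L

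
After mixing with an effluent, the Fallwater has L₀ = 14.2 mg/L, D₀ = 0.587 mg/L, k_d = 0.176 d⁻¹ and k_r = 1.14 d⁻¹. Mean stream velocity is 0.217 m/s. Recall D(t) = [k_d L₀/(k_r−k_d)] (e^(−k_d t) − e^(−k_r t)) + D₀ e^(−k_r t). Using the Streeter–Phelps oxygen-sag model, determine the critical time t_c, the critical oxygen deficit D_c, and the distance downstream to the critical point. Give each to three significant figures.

With k_r/k_d = 6.477 and 1 − D₀(k_r−k_d)/(k_d L₀) = 0.7736,
t_c = ln(6.477 × 0.7736) / (1.14 − 0.176) = ln(5.011) / 0.9640 = 1.612/0.9640 = 1.672 d.
L(t_c) = L₀ e^(−k_d t_c) = 14.2 × 0.7451 = 10.58 mg/L, and at the critical point k_r D_c = k_d L, so D_c = (0.176/1.14) × 10.58 = 1.633 mg/L.
x_c = v t_c = 0.217 m/s × 1.672 d × 86400 s/d = 31340 m ≈ 31.3 km.

t_c ≈ 1.67 d; D_c ≈ 1.63 mg/L; x_c ≈ 31.3 km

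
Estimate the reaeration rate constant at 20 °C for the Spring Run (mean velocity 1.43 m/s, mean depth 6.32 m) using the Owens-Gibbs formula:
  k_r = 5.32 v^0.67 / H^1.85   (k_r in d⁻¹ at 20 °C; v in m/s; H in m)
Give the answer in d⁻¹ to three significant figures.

k_r = 5.32 × 1.43^0.67 / 6.32^1.85 = 5.32 × 1.271 / 30.29 = 0.2232 d⁻¹.

k_r ≈ 0.223 d⁻¹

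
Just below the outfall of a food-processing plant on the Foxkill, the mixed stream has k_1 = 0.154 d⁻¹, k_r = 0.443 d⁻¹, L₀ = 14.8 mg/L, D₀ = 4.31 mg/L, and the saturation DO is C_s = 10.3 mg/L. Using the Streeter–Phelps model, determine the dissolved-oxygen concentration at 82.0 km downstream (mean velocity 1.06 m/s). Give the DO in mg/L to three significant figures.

DO ≈ 5.83 mg/L

Travel time t = x/v = 82.0 km / (1.06 m/s) = 82000 m / 1.06 m/s = 77360 s = 0.8954 d.
k_1 L₀/(k_r−k_1) = 0.154×14.8/(0.443−0.154) = 2.279/0.2890 = 7.887 mg/L.
e^(−k_1 t) = e^(−0.154×0.8954) = 0.8712; e^(−k_r t) = e^(−0.443×0.8954) = 0.6726.
D = 7.887 × (0.8712 − 0.6726) + 4.31 × 0.6726 = 1.566 + 2.899 = 4.465 mg/L.
DO = C_s − D = 10.3 − 4.465 = 5.835 mg/L.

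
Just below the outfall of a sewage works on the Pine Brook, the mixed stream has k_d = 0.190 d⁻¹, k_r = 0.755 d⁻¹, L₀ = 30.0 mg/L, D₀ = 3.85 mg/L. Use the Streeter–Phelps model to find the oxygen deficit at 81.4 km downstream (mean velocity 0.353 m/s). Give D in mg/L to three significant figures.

Travel time t = x/v = 81.4 km / (0.353 m/s) = 81400 m / 0.353 m/s = 230600 s = 2.669 d.
k_d L₀/(k_r−k_d) = 0.190×30.0/(0.755−0.190) = 5.700/0.5650 = 10.09 mg/L.
e^(−k_d t) = e^(−0.190×2.669) = 0.6022; e^(−k_r t) = e^(−0.755×2.669) = 0.1333.
D = 10.09 × (0.6022 − 0.1333) + 3.85 × 0.1333 = 4.731 + 0.5133 = 5.244 mg/L.

D ≈ 5.24 mg/L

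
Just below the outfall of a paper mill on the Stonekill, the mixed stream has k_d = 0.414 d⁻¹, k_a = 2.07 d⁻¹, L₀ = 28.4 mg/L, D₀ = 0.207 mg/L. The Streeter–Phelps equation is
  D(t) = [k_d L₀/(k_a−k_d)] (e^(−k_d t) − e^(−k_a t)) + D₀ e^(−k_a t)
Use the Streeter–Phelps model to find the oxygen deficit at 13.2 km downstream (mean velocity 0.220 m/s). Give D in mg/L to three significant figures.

D ≈ 3.69 mg/L

Travel time t = x/v = 13.2 km / (0.220 m/s) = 13200 m / 0.220 m/s = 60000 s = 0.6944 d.
k_d L₀/(k_a−k_d) = 0.414×28.4/(2.07−0.414) = 11.76/1.656 = 7.100 mg/L.
e^(−k_d t) = e^(−0.414×0.6944) = 0.7501; e^(−k_a t) = e^(−2.07×0.6944) = 0.2375.
D = 7.100 × (0.7501 − 0.2375) + 0.207 × 0.2375 = 3.640 + 0.04917 = 3.689 mg/L.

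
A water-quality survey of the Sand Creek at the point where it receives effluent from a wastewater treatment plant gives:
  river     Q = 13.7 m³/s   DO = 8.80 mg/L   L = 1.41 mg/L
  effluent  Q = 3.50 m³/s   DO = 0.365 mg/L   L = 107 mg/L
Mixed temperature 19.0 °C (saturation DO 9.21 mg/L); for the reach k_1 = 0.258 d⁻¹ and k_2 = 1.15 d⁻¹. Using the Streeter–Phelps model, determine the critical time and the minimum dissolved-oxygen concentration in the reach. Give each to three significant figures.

t_c ≈ 1.24 d; minimum DO ≈ 5.48 mg/L

Mixed DO = (13.7×8.80 + 3.50×0.365)/(13.7+3.50) = 121.8/17.20 = 7.084 mg/L.
Mixed L₀ = (13.7×1.41 + 3.50×107)/(17.20) = 393.8/17.20 = 22.90 mg/L.
Initial deficit D₀ = C_s − DO₀ = 9.21 − 7.084 = 2.126 mg/L.
t_c = (1/0.8920) ln[(1.15/0.258)(1 − 2.126×0.8920/(0.258×22.90))] = 1.121 × ln(3.026) = 1.241 d.
D_c = (0.258/1.15) × 22.90 × e^(−0.258×1.241) = 0.2243 × 22.90 × 0.7260 = 3.729 mg/L.
Minimum DO = 9.21 − 3.729 = 5.481 mg/L.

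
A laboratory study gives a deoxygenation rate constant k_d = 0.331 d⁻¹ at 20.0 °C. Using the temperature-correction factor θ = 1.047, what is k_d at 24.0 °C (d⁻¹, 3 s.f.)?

k_d(T₂) = k_d(T₁) · θ^(T₂−T₁) = 0.331 × 1.047^(24.0−20.0)
= 0.331 × 1.047^4.00 = 0.331 × 1.202 = 0.3978 d⁻¹.

k_d ≈ 0.398 d⁻¹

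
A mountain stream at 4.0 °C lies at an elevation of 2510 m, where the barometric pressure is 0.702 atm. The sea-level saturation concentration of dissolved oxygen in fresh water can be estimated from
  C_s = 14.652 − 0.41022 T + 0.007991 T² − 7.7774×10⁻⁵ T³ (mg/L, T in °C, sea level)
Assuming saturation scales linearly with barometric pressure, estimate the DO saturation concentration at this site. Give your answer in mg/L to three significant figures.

At sea level: C_s = 14.652 − 0.41022×4.0 + 0.007991×4.0² − 7.7774×10⁻⁵×4.0³ = 13.13 mg/L.
Pressure correction: C_s' = 13.13 × 0.702 = 9.220 mg/L.

C_s ≈ 9.22 mg/L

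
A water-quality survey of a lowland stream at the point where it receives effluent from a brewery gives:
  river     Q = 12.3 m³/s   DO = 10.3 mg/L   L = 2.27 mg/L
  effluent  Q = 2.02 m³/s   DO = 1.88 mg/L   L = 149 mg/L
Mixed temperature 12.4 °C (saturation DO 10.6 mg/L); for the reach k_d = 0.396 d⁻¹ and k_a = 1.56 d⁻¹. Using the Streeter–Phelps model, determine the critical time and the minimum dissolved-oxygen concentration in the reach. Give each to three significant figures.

Mixed DO = (12.3×10.3 + 2.02×1.88)/(12.3+2.02) = 130.5/14.32 = 9.112 mg/L.
Mixed L₀ = (12.3×2.27 + 2.02×149)/(14.32) = 328.9/14.32 = 22.97 mg/L.
Initial deficit D₀ = C_s − DO₀ = 10.6 − 9.112 = 1.488 mg/L.
t_c = (1/1.164) ln[(1.56/0.396)(1 − 1.488×1.164/(0.396×22.97))] = 0.8591 × ln(3.189) = 0.9964 d.
D_c = (0.396/1.56) × 22.97 × e^(−0.396×0.9964) = 0.2538 × 22.97 × 0.6740 = 3.929 mg/L.
Minimum DO = 10.6 − 3.929 = 6.671 mg/L.

t_c ≈ 0.996 d; minimum DO ≈ 6.67 mg/L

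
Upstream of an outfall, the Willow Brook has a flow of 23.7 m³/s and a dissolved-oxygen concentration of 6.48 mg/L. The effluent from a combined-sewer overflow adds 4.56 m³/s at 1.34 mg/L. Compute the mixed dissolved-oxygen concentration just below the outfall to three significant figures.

Flow-weighted mixing: C = (Q_r C_r + Q_w C_w)/(Q_r + Q_w)
= (23.7×6.48 + 4.56×1.34)/(23.7 + 4.56) = 159.7/28.26 = 5.651 mg/L.

5.65 mg/L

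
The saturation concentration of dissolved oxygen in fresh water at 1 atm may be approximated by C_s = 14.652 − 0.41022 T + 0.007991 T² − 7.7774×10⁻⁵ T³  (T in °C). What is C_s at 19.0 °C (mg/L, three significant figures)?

C_s = 14.652 − 0.41022×19.0 + 0.007991×19.0² − 7.7774×10⁻⁵×19.0³ = 9.209 mg/L.

C_s ≈ 9.21 mg/L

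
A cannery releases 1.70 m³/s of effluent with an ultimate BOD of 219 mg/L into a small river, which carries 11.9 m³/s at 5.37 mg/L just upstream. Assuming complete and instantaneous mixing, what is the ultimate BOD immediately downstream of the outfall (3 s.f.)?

32.1 mg/L

Flow-weighted mixing: C = (Q_r C_r + Q_w C_w)/(Q_r + Q_w)
= (11.9×5.37 + 1.70×219)/(11.9 + 1.70) = 436.2/13.60 = 32.07 mg/L.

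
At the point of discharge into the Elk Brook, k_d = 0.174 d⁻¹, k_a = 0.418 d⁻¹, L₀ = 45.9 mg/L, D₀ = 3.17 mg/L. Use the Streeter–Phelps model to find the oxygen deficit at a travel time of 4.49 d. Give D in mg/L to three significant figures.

D ≈ 10.5 mg/L

k_d L₀/(k_a−k_d) = 0.174×45.9/(0.418−0.174) = 7.987/0.2440 = 32.73 mg/L.
e^(−k_d t) = e^(−0.174×4.490) = 0.4578; e^(−k_a t) = e^(−0.418×4.490) = 0.1531.
D = 32.73 × (0.4578 − 0.1531) + 3.17 × 0.1531 = 9.975 + 0.4853 = 10.46 mg/L.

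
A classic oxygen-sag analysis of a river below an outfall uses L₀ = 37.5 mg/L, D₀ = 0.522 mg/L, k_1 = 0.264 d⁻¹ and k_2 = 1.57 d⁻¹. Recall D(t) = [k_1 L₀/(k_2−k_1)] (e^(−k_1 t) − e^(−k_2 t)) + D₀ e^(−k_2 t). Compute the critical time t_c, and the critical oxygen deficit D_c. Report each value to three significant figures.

t_c ≈ 1.31 d; D_c ≈ 4.46 mg/L

At the critical point dD/dt = 0, so k_1 L₀ e^(−k_1 t) = k_2 D. Substituting D(t) from the Streeter–Phelps equation and solving for t gives
t_c = ln[(k_2/k_1)(1 − D₀(k_2−k_1)/(k_1 L₀))] / (k_2−k_1).
Here k_2−k_1 = 1.306 d⁻¹ and 1 − D₀(k_2−k_1)/(k_1 L₀) = 1 − 0.522×1.306/(0.264×37.5) = 0.9311, so
t_c = ln(5.947 × 0.9311) / 1.306 = 1.712 / 1.306 = 1.311 d.
D_c = (k_1/k_2) L₀ e^(−k_1 t_c) = (0.264/1.57) × 37.5 × e^(−0.264×1.311) = 0.1682 × 37.5 × 0.7075 = 4.461 mg/L.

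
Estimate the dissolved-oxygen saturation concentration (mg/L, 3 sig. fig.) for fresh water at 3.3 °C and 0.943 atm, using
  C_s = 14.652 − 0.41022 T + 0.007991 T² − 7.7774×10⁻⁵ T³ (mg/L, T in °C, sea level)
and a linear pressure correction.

C_s ≈ 12.6 mg/L

At sea level: C_s = 14.652 − 0.41022×3.3 + 0.007991×3.3² − 7.7774×10⁻⁵×3.3³ = 13.38 mg/L.
Pressure correction: C_s' = 13.38 × 0.943 = 12.62 mg/L.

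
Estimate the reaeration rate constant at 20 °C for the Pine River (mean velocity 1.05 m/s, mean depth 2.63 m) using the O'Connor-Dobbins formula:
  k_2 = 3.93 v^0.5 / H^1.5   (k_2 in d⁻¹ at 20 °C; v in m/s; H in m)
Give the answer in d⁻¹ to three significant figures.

k_2 = 3.93 × 1.05^0.5 / 2.63^1.5 = 3.93 × 1.025 / 4.265 = 0.9442 d⁻¹.

k_2 ≈ 0.944 d⁻¹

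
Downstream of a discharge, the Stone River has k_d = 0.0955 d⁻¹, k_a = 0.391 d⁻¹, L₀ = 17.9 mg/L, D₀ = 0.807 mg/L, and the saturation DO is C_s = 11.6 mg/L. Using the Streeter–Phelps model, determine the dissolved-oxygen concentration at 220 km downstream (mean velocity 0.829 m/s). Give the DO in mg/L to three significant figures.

DO ≈ 8.78 mg/L

Travel time t = x/v = 220 km / (0.829 m/s) = 220000 m / 0.829 m/s = 265400 s = 3.072 d.
k_d L₀/(k_a−k_d) = 0.0955×17.9/(0.391−0.0955) = 1.709/0.2955 = 5.785 mg/L.
e^(−k_d t) = e^(−0.0955×3.072) = 0.7458; e^(−k_a t) = e^(−0.391×3.072) = 0.3009.
D = 5.785 × (0.7458 − 0.3009) + 0.807 × 0.3009 = 2.574 + 0.2428 = 2.816 mg/L.
DO = C_s − D = 11.6 − 2.816 = 8.784 mg/L.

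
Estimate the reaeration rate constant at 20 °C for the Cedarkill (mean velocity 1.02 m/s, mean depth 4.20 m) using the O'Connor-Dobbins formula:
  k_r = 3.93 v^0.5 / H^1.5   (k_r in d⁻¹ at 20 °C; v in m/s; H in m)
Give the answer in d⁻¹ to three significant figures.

k_r ≈ 0.461 d⁻¹

k_r = 3.93 × 1.02^0.5 / 4.20^1.5 = 3.93 × 1.010 / 8.607 = 0.4611 d⁻¹.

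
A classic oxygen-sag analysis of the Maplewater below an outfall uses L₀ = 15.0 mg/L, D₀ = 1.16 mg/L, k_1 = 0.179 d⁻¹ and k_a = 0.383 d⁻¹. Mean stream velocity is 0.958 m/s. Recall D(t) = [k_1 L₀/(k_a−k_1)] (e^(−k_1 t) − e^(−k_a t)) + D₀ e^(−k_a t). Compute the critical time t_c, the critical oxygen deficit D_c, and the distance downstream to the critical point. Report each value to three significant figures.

With k_a/k_1 = 2.140 and 1 − D₀(k_a−k_1)/(k_1 L₀) = 0.9119,
t_c = ln(2.140 × 0.9119) / (0.383 − 0.179) = ln(1.951) / 0.2040 = 0.6684/0.2040 = 3.276 d.
D_c = (k_1/k_a) L₀ e^(−k_1 t_c) = (0.179/0.383) × 15.0 × e^(−0.179×3.276) = 0.4674 × 15.0 × 0.5563 = 3.900 mg/L.
x_c = v t_c = 0.958 m/s × 3.276 d × 86400 s/d = 271200 m ≈ 271 km.

t_c ≈ 3.28 d; D_c ≈ 3.90 mg/L; x_c ≈ 271 km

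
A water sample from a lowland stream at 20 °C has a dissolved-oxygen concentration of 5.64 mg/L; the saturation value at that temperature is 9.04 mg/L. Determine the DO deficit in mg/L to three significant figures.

D = C_s − C = 9.04 − 5.64 = 3.40 mg/L.

D ≈ 3.40 mg/L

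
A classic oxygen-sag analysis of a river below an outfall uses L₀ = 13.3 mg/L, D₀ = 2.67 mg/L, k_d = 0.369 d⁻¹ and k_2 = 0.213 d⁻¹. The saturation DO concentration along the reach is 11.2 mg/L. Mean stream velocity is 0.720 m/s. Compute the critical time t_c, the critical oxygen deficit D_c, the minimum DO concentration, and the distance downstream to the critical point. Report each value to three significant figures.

With k_2/k_d = 0.5772 and 1 − D₀(k_2−k_d)/(k_d L₀) = 1.085,
t_c = ln(0.5772 × 1.085) / (0.213 − 0.369) = ln(0.6262) / -0.1560 = -0.4680/-0.1560 = 3.000 d.
D_c = (k_d/k_2) L₀ e^(−k_d t_c) = (0.369/0.213) × 13.3 × e^(−0.369×3.000) = 1.732 × 13.3 × 0.3305 = 7.615 mg/L.
Minimum DO = C_s − D_c = 11.2 − 7.615 = 3.585 mg/L.
x_c = v t_c = 0.720 m/s × 3.000 d × 86400 s/d = 186600 m ≈ 187 km.

t_c ≈ 3.00 d; D_c ≈ 7.62 mg/L; min DO ≈ 3.58 mg/L; x_c ≈ 187 km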